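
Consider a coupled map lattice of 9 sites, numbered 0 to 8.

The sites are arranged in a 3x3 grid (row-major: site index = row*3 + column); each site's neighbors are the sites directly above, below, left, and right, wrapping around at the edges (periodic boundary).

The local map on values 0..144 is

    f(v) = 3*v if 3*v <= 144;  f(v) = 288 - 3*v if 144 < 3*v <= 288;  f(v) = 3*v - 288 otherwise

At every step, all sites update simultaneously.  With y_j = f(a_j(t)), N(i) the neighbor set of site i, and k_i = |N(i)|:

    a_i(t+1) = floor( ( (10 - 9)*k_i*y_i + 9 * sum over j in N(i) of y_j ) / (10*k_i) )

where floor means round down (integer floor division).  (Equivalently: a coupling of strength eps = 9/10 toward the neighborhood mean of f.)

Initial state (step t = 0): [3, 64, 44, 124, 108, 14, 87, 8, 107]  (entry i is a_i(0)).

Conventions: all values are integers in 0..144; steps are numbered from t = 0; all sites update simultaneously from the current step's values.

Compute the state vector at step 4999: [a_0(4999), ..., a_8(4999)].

Answer: [23, 20, 20, 19, 23, 20, 20, 16, 20]
Key observation: The state at step 20, [60, 61, 62, 63, 57, 61, 58, 60, 57], reappears at step 30: the system is in a cycle of period 10 from step 20 on.  Therefore the state at step 4999 equals the state at step 20 + ((4999 - 20) mod 10) = 29, which is [23, 20, 20, 19, 23, 20, 20, 16, 20].

Derivation:
t=0: [3, 64, 44, 124, 108, 14, 87, 8, 107]
t=1: [77, 54, 53, 34, 58, 68, 36, 45, 53]
t=2: [110, 110, 102, 91, 111, 115, 105, 120, 115]
t=3: [27, 44, 46, 39, 46, 36, 44, 45, 44]
t=4: [124, 123, 115, 114, 124, 128, 117, 133, 128]
t=5: [65, 83, 86, 78, 85, 75, 83, 84, 83]
t=6: [45, 47, 55, 56, 46, 41, 53, 37, 41]
t=7: [128, 128, 129, 130, 125, 125, 122, 130, 121]
t=8: [93, 96, 89, 88, 95, 90, 92, 85, 89]
t=9: [13, 14, 12, 11, 17, 17, 20, 11, 21]
t=10: [42, 39, 47, 48, 40, 46, 43, 51, 46]
t=11: [132, 129, 130, 129, 132, 135, 135, 126, 135]
t=12: [104, 101, 109, 111, 101, 107, 104, 108, 107]
t=13: [30, 27, 27, 26, 30, 33, 33, 23, 33]
t=14: [85, 82, 91, 92, 82, 88, 85, 89, 88]
t=15: [26, 29, 29, 30, 26, 23, 23, 33, 23]
t=16: [82, 85, 76, 75, 85, 79, 82, 78, 79]
t=17: [48, 45, 45, 44, 48, 51, 51, 41, 51]
t=18: [135, 136, 137, 138, 132, 136, 133, 135, 132]
t=19: [119, 116, 116, 115, 119, 116, 116, 112, 116]
t=20: [60, 61, 62, 63, 57, 61, 58, 60, 57]
t=21: [105, 108, 108, 109, 105, 108, 108, 112, 108]
t=22: [35, 34, 33, 32, 38, 34, 37, 35, 38]
t=23: [102, 105, 105, 106, 102, 105, 105, 109, 105]
t=24: [26, 25, 24, 23, 29, 25, 28, 26, 29]
t=25: [75, 78, 78, 79, 75, 78, 78, 82, 78]
t=26: [54, 55, 56, 57, 51, 55, 52, 54, 51]
t=27: [123, 126, 126, 127, 123, 126, 126, 130, 126]
t=28: [89, 88, 87, 86, 92, 88, 91, 89, 92]
t=29: [23, 20, 20, 19, 23, 20, 20, 16, 20]
t=30: [60, 61, 62, 63, 57, 61, 58, 60, 57]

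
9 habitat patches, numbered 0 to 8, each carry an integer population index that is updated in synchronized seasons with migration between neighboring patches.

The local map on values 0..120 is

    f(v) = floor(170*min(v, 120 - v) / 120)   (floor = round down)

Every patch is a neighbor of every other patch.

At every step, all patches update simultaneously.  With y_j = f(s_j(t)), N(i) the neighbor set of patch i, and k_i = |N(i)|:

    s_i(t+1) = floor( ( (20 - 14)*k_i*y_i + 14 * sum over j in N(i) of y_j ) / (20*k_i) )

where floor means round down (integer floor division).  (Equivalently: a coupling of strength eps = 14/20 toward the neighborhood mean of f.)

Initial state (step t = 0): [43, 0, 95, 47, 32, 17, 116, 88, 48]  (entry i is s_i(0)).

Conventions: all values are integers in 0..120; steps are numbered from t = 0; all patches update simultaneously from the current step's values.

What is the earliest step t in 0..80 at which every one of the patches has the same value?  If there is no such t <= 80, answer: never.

Simulating step by step:
t=0: [43, 0, 95, 47, 32, 17, 116, 88, 48]  (not all equal)
t=1: [43, 30, 37, 44, 40, 35, 31, 40, 44]  (not all equal)
t=2: [54, 51, 53, 55, 54, 52, 51, 54, 55]  (not all equal)
t=3: [75, 74, 74, 75, 75, 74, 74, 75, 75]  (not all equal)
t=4: [63, 64, 64, 63, 63, 64, 64, 63, 63]  (not all equal)
t=5: [79, 79, 79, 79, 79, 79, 79, 79, 79]  (all equal)

Answer: 5
Key observation: Synchronization is absorbing here: once all patches are equal they stay equal, and step 5 is the first all-equal step.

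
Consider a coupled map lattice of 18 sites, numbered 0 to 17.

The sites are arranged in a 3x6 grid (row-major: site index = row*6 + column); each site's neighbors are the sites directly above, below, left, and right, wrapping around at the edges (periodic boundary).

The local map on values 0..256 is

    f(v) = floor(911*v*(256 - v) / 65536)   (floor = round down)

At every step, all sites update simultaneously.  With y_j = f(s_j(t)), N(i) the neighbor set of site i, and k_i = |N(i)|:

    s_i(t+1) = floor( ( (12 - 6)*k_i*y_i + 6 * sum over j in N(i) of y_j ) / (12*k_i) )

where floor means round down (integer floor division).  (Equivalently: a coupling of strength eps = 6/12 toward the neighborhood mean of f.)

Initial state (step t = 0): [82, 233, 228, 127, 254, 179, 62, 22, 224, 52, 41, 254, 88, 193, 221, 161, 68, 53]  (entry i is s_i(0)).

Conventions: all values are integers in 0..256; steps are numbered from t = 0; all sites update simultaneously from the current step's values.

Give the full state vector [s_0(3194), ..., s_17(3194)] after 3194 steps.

Answer: [208, 208, 208, 208, 208, 208, 208, 208, 208, 208, 208, 208, 208, 208, 208, 208, 208, 208]
Key observation: The state at step 8, [227, 227, 227, 227, 227, 227, 227, 227, 227, 227, 227, 227, 227, 227, 227, 227, 227, 227], reappears at step 16: the system is in a cycle of period 8 from step 8 on.  Therefore the state at step 3194 equals the state at step 8 + ((3194 - 8) mod 8) = 10, which is [208, 208, 208, 208, 208, 208, 208, 208, 208, 208, 208, 208, 208, 208, 208, 208, 208, 208].

Derivation:
t=0: [82, 233, 228, 127, 254, 179, 62, 22, 224, 52, 41, 254, 88, 193, 221, 161, 68, 53]
t=1: [178, 102, 107, 170, 93, 140, 143, 99, 101, 156, 103, 82, 187, 141, 124, 188, 149, 147]
t=2: [201, 215, 218, 204, 213, 215, 210, 218, 218, 210, 215, 210, 197, 217, 218, 196, 214, 213]
t=3: [143, 123, 119, 140, 127, 128, 137, 118, 117, 135, 125, 130, 146, 122, 121, 146, 129, 131]
t=4: [224, 226, 226, 225, 226, 226, 225, 226, 226, 226, 227, 226, 224, 226, 226, 224, 226, 226]
t=5: [97, 94, 94, 95, 93, 94, 96, 94, 94, 94, 92, 93, 97, 94, 94, 96, 94, 94]
t=6: [213, 211, 211, 211, 210, 211, 212, 211, 211, 211, 209, 210, 213, 211, 211, 212, 210, 211]
t=7: [128, 130, 131, 131, 133, 131, 129, 130, 131, 131, 134, 132, 128, 130, 130, 130, 133, 131]
t=8: [227, 227, 227, 227, 227, 227, 227, 227, 227, 227, 227, 227, 227, 227, 227, 227, 227, 227]
t=9: [91, 91, 91, 91, 91, 91, 91, 91, 91, 91, 91, 91, 91, 91, 91, 91, 91, 91]
t=10: [208, 208, 208, 208, 208, 208, 208, 208, 208, 208, 208, 208, 208, 208, 208, 208, 208, 208]
t=11: [138, 138, 138, 138, 138, 138, 138, 138, 138, 138, 138, 138, 138, 138, 138, 138, 138, 138]
t=12: [226, 226, 226, 226, 226, 226, 226, 226, 226, 226, 226, 226, 226, 226, 226, 226, 226, 226]
t=13: [94, 94, 94, 94, 94, 94, 94, 94, 94, 94, 94, 94, 94, 94, 94, 94, 94, 94]
t=14: [211, 211, 211, 211, 211, 211, 211, 211, 211, 211, 211, 211, 211, 211, 211, 211, 211, 211]
t=15: [131, 131, 131, 131, 131, 131, 131, 131, 131, 131, 131, 131, 131, 131, 131, 131, 131, 131]
t=16: [227, 227, 227, 227, 227, 227, 227, 227, 227, 227, 227, 227, 227, 227, 227, 227, 227, 227]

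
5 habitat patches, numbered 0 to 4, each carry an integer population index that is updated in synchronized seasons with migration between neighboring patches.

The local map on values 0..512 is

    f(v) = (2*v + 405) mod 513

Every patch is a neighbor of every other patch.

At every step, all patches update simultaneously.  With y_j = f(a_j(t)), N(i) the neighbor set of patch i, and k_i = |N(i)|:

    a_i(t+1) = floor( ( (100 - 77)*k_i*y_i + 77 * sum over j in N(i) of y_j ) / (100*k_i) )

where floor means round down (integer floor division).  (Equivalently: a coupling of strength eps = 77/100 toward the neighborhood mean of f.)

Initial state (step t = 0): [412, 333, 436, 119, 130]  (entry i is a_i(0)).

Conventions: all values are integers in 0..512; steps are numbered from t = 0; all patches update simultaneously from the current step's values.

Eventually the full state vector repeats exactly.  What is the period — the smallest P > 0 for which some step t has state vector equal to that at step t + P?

Simulating step by step:
t=0: [412, 333, 436, 119, 130]
t=1: [157, 152, 159, 155, 156]
t=2: [203, 203, 203, 203, 203]
t=3: [298, 298, 298, 298, 298]
t=4: [488, 488, 488, 488, 488]
t=5: [355, 355, 355, 355, 355]
t=6: [89, 89, 89, 89, 89]
t=7: [70, 70, 70, 70, 70]
t=8: [32, 32, 32, 32, 32]
t=9: [469, 469, 469, 469, 469]
t=10: [317, 317, 317, 317, 317]
t=11: [13, 13, 13, 13, 13]
t=12: [431, 431, 431, 431, 431]
t=13: [241, 241, 241, 241, 241]
t=14: [374, 374, 374, 374, 374]
t=15: [127, 127, 127, 127, 127]
t=16: [146, 146, 146, 146, 146]
t=17: [184, 184, 184, 184, 184]
t=18: [260, 260, 260, 260, 260]
t=19: [412, 412, 412, 412, 412]
t=20: [203, 203, 203, 203, 203]

Answer: 18
Key observation: The state at step 2, [203, 203, 203, 203, 203], reappears at step 20 — and no state repeats earlier — so the cycle the system enters has period 18.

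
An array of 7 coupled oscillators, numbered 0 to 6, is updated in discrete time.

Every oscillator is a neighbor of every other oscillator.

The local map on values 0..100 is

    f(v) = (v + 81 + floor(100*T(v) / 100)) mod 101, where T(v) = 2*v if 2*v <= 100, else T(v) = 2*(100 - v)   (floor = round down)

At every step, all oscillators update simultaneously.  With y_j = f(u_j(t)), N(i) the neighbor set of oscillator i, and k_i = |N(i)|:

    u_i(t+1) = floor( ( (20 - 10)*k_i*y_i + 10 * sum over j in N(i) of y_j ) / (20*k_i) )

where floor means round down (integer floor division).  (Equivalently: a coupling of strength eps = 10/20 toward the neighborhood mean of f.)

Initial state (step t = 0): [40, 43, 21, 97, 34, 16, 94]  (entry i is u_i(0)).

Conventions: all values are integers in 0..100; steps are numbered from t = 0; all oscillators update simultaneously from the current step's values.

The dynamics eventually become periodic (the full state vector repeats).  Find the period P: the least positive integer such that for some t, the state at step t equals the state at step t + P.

Answer: 2
Key observation: The state at step 48, [82, 82, 82, 82, 82, 82, 82], reappears at step 50 — and no state repeats earlier — so the cycle the system enters has period 2.

Derivation:
t=0: [40, 43, 21, 97, 34, 16, 94]
t=1: [77, 39, 53, 70, 70, 47, 71]
t=2: [15, 54, 25, 18, 18, 22, 17]
t=3: [31, 31, 43, 35, 35, 40, 33]
t=4: [72, 72, 45, 77, 77, 83, 74]
t=5: [14, 14, 17, 12, 12, 51, 13]
t=6: [22, 22, 25, 19, 19, 24, 20]
t=7: [45, 45, 49, 41, 41, 47, 42]
t=8: [12, 12, 17, 7, 7, 15, 9]
t=9: [14, 14, 21, 8, 8, 18, 11]
t=10: [21, 21, 29, 13, 13, 26, 17]
t=11: [41, 41, 51, 31, 31, 47, 36]
t=12: [24, 24, 35, 54, 54, 32, 60]
t=13: [49, 49, 63, 38, 38, 59, 35]
t=14: [40, 40, 36, 69, 69, 38, 65]
t=15: [76, 76, 71, 38, 38, 73, 40]
t=16: [26, 26, 29, 64, 64, 28, 67]
t=17: [48, 48, 52, 30, 30, 50, 29]
t=18: [35, 35, 37, 54, 54, 37, 53]
t=19: [71, 71, 73, 46, 46, 73, 46]
t=20: [9, 9, 9, 13, 13, 9, 13]
t=21: [10, 10, 10, 15, 15, 10, 15]
t=22: [13, 13, 13, 20, 20, 13, 20]
t=23: [24, 24, 24, 33, 33, 24, 33]
t=24: [58, 58, 58, 70, 70, 58, 70]
t=25: [18, 18, 18, 13, 13, 18, 13]
t=26: [30, 30, 30, 24, 24, 30, 24]
t=27: [65, 65, 65, 58, 58, 65, 58]
t=28: [15, 15, 15, 18, 18, 15, 18]
t=29: [27, 27, 27, 31, 31, 27, 31]
t=30: [64, 64, 64, 69, 69, 64, 69]
t=31: [13, 13, 13, 11, 11, 13, 11]
t=32: [17, 17, 17, 15, 15, 17, 15]
t=33: [29, 29, 29, 27, 27, 29, 27]
t=34: [65, 65, 65, 63, 63, 65, 63]
t=35: [14, 14, 14, 15, 15, 14, 15]
t=36: [22, 22, 22, 24, 24, 22, 24]
t=37: [47, 47, 47, 50, 50, 47, 50]
t=38: [22, 22, 22, 26, 26, 22, 26]
t=39: [49, 49, 49, 54, 54, 49, 54]
t=40: [25, 25, 25, 25, 25, 25, 25]
t=41: [55, 55, 55, 55, 55, 55, 55]
t=42: [24, 24, 24, 24, 24, 24, 24]
t=43: [52, 52, 52, 52, 52, 52, 52]
t=44: [27, 27, 27, 27, 27, 27, 27]
t=45: [61, 61, 61, 61, 61, 61, 61]
t=46: [18, 18, 18, 18, 18, 18, 18]
t=47: [34, 34, 34, 34, 34, 34, 34]
t=48: [82, 82, 82, 82, 82, 82, 82]
t=49: [98, 98, 98, 98, 98, 98, 98]
t=50: [82, 82, 82, 82, 82, 82, 82]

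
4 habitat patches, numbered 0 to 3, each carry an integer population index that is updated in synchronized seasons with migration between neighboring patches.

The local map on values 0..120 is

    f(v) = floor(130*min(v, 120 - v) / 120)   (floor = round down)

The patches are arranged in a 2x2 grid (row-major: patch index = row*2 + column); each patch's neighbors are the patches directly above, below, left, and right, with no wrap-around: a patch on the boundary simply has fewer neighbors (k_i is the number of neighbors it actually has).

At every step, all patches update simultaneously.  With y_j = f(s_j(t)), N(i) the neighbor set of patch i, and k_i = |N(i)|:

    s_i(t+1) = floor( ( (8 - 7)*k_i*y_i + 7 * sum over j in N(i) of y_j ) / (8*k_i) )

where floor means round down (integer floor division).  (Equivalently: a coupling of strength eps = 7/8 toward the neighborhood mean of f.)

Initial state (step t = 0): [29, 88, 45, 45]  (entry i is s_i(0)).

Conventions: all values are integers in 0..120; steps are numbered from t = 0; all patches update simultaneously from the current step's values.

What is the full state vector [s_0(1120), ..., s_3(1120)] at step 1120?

Answer: [63, 63, 63, 63]
Key observation: The state at step 10, [63, 63, 63, 63], reappears at step 12: the system is in a cycle of period 2 from step 10 on.  Therefore the state at step 1120 equals the state at step 10 + ((1120 - 10) mod 2) = 10, which is [63, 63, 63, 63].

Derivation:
t=0: [29, 88, 45, 45]
t=1: [39, 38, 40, 41]
t=2: [42, 42, 43, 42]
t=3: [45, 45, 45, 45]
t=4: [48, 48, 48, 48]
t=5: [52, 52, 52, 52]
t=6: [56, 56, 56, 56]
t=7: [60, 60, 60, 60]
t=8: [65, 65, 65, 65]
t=9: [59, 59, 59, 59]
t=10: [63, 63, 63, 63]
t=11: [61, 61, 61, 61]
t=12: [63, 63, 63, 63]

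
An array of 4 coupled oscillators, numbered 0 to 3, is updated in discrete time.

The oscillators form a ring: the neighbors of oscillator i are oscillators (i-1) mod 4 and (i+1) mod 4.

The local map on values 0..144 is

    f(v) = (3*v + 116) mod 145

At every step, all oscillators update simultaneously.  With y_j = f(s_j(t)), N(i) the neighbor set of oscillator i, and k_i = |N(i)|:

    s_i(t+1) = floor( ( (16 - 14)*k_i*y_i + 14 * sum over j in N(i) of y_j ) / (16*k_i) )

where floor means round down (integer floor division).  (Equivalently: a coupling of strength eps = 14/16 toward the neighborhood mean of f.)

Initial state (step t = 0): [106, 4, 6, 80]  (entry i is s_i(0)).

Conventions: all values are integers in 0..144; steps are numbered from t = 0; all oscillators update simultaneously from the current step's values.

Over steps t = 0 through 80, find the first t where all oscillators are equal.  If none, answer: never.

Answer: 14
Key observation: Synchronization is absorbing here: once all oscillators are equal they stay equal, and step 14 is the first all-equal step.

Derivation:
t=0: [106, 4, 6, 80]  (not all equal)
t=1: [102, 137, 101, 129]  (not all equal)
t=2: [86, 125, 86, 122]  (not all equal)
t=3: [55, 80, 55, 79]  (not all equal)
t=4: [73, 127, 73, 126]  (not all equal)
t=5: [58, 47, 58, 46]  (not all equal)
t=6: [96, 14, 96, 13]  (not all equal)
t=7: [24, 101, 24, 101]  (not all equal)
t=8: [118, 53, 118, 53]  (not all equal)
t=9: [118, 46, 118, 46]  (not all equal)
t=10: [99, 44, 99, 44]  (not all equal)
t=11: [105, 120, 105, 120]  (not all equal)
t=12: [53, 128, 53, 128]  (not all equal)
t=13: [73, 121, 73, 121]  (not all equal)
t=14: [44, 44, 44, 44]  (all equal)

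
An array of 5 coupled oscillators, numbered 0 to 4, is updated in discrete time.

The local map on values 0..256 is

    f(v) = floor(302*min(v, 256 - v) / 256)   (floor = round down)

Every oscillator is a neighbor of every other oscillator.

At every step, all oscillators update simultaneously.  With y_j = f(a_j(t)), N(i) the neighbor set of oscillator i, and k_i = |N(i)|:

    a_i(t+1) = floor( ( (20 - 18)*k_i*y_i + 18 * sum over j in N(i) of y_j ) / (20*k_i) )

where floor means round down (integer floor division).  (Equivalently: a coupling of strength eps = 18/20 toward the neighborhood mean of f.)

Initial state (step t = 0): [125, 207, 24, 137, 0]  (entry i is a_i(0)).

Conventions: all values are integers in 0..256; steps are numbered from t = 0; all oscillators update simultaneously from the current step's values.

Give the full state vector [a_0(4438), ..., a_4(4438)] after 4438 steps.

Simulating step by step:
t=0: [125, 207, 24, 137, 0]
t=1: [65, 76, 80, 66, 83]
t=2: [87, 86, 85, 87, 85]
t=3: [100, 101, 101, 100, 101]
t=4: [118, 118, 118, 118, 118]
t=5: [139, 139, 139, 139, 139]
t=6: [138, 138, 138, 138, 138]
t=7: [139, 139, 139, 139, 139]

Answer: [138, 138, 138, 138, 138]
Key observation: The state at step 5, [139, 139, 139, 139, 139], reappears at step 7: the system is in a cycle of period 2 from step 5 on.  Therefore the state at step 4438 equals the state at step 5 + ((4438 - 5) mod 2) = 6, which is [138, 138, 138, 138, 138].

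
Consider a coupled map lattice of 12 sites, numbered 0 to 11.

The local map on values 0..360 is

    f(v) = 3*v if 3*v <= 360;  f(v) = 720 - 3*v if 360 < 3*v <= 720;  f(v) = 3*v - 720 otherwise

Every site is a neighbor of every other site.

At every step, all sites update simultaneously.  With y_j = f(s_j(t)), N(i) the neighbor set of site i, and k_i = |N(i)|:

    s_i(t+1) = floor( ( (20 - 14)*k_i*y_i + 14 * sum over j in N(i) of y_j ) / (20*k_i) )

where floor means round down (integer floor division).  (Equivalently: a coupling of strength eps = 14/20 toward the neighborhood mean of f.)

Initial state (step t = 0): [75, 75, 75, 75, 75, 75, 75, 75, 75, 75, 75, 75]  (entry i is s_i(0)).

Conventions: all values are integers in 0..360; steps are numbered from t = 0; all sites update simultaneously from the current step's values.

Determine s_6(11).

Answer: s_6(11) = 135

Derivation:
t=0: [75, 75, 75, 75, 75, 75, 75, 75, 75, 75, 75, 75]
t=1: [225, 225, 225, 225, 225, 225, 225, 225, 225, 225, 225, 225]
t=2: [45, 45, 45, 45, 45, 45, 45, 45, 45, 45, 45, 45]
t=3: [135, 135, 135, 135, 135, 135, 135, 135, 135, 135, 135, 135]
t=4: [315, 315, 315, 315, 315, 315, 315, 315, 315, 315, 315, 315]
t=5: [225, 225, 225, 225, 225, 225, 225, 225, 225, 225, 225, 225]
t=6: [45, 45, 45, 45, 45, 45, 45, 45, 45, 45, 45, 45]
t=7: [135, 135, 135, 135, 135, 135, 135, 135, 135, 135, 135, 135]
t=8: [315, 315, 315, 315, 315, 315, 315, 315, 315, 315, 315, 315]
t=9: [225, 225, 225, 225, 225, 225, 225, 225, 225, 225, 225, 225]
t=10: [45, 45, 45, 45, 45, 45, 45, 45, 45, 45, 45, 45]
t=11: [135, 135, 135, 135, 135, 135, 135, 135, 135, 135, 135, 135]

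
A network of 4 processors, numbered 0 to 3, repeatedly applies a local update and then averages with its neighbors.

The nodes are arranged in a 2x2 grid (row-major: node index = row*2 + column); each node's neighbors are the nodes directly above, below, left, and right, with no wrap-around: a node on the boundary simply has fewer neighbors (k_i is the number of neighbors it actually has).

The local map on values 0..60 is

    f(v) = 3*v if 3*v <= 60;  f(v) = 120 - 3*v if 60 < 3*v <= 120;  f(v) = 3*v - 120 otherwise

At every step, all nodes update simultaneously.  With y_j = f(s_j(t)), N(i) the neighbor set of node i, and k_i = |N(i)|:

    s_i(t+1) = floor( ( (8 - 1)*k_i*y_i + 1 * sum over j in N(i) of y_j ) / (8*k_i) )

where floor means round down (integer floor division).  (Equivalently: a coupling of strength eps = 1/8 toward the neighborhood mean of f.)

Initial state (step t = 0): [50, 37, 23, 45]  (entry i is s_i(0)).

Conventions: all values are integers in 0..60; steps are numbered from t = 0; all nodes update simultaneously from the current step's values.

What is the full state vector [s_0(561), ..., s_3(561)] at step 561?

Simulating step by step:
t=0: [50, 37, 23, 45]
t=1: [30, 10, 47, 16]
t=2: [29, 31, 23, 45]
t=3: [33, 26, 47, 18]
t=4: [22, 41, 23, 51]
t=5: [50, 8, 50, 32]
t=6: [29, 24, 29, 24]
t=7: [33, 47, 33, 47]
t=8: [21, 21, 21, 21]
t=9: [57, 57, 57, 57]
t=10: [51, 51, 51, 51]
t=11: [33, 33, 33, 33]
t=12: [21, 21, 21, 21]

Answer: [57, 57, 57, 57]
Key observation: The state at step 8, [21, 21, 21, 21], reappears at step 12: the system is in a cycle of period 4 from step 8 on.  Therefore the state at step 561 equals the state at step 8 + ((561 - 8) mod 4) = 9, which is [57, 57, 57, 57].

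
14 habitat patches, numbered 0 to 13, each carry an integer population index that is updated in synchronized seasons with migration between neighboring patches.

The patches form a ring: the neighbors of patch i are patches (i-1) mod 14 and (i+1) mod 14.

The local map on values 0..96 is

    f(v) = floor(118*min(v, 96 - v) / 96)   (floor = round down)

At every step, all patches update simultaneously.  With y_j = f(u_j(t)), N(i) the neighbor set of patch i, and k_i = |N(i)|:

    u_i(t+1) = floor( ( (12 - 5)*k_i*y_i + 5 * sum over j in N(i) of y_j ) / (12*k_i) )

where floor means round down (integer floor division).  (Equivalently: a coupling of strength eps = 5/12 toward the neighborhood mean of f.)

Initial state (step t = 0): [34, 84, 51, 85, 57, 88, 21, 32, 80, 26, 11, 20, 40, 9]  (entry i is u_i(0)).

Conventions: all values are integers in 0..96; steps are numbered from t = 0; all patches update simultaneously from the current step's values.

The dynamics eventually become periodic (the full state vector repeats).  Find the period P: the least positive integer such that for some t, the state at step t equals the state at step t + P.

Answer: 2
Key observation: The state at step 13, [55, 52, 50, 52, 54, 56, 56, 55, 53, 51, 51, 54, 56, 56], reappears at step 15 — and no state repeats earlier — so the cycle the system enters has period 2.

Derivation:
t=0: [34, 84, 51, 85, 57, 88, 21, 32, 80, 26, 11, 20, 40, 9]
t=1: [29, 28, 37, 28, 32, 20, 24, 31, 25, 24, 19, 26, 35, 25]
t=2: [33, 36, 40, 37, 34, 28, 29, 34, 31, 27, 25, 31, 37, 33]
t=3: [40, 44, 47, 45, 40, 35, 36, 39, 37, 33, 32, 37, 42, 41]
t=4: [50, 53, 55, 54, 49, 44, 44, 45, 44, 40, 40, 45, 49, 50]
t=5: [55, 52, 50, 52, 55, 54, 54, 54, 53, 50, 50, 54, 56, 56]
t=6: [50, 53, 55, 53, 51, 50, 51, 51, 52, 55, 54, 51, 49, 49]
t=7: [55, 52, 50, 52, 54, 55, 55, 54, 53, 51, 51, 54, 56, 56]
t=8: [50, 53, 55, 53, 51, 50, 50, 51, 52, 54, 54, 51, 49, 49]
t=9: [55, 52, 50, 52, 54, 55, 55, 55, 53, 51, 51, 54, 56, 56]
t=10: [50, 53, 55, 53, 51, 50, 50, 50, 52, 54, 54, 51, 49, 49]
t=11: [55, 52, 50, 52, 54, 55, 56, 55, 53, 51, 51, 54, 56, 56]
t=12: [50, 53, 55, 53, 51, 50, 49, 50, 52, 54, 54, 51, 49, 49]
t=13: [55, 52, 50, 52, 54, 56, 56, 55, 53, 51, 51, 54, 56, 56]
t=14: [50, 53, 55, 53, 51, 49, 49, 50, 52, 54, 54, 51, 49, 49]
t=15: [55, 52, 50, 52, 54, 56, 56, 55, 53, 51, 51, 54, 56, 56]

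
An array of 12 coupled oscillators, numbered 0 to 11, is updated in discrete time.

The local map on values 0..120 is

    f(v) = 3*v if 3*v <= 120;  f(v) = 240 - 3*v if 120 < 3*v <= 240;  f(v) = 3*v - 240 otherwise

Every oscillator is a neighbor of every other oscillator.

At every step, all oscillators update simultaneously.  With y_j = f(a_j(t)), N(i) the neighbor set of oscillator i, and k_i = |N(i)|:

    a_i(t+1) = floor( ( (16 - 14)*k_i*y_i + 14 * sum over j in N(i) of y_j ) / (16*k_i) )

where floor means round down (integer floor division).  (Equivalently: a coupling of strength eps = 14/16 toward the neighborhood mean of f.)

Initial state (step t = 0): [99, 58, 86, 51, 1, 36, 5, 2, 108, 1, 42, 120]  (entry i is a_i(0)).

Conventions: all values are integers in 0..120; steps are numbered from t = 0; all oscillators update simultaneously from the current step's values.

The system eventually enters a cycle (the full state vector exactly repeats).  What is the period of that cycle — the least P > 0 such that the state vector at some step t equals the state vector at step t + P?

Simulating step by step:
t=0: [99, 58, 86, 51, 1, 36, 5, 2, 108, 1, 42, 120]
t=1: [56, 57, 54, 58, 54, 59, 54, 54, 57, 54, 59, 59]
t=2: [71, 71, 71, 71, 71, 70, 71, 71, 71, 71, 70, 70]
t=3: [27, 27, 27, 27, 27, 27, 27, 27, 27, 27, 27, 27]
t=4: [81, 81, 81, 81, 81, 81, 81, 81, 81, 81, 81, 81]
t=5: [3, 3, 3, 3, 3, 3, 3, 3, 3, 3, 3, 3]
t=6: [9, 9, 9, 9, 9, 9, 9, 9, 9, 9, 9, 9]
t=7: [27, 27, 27, 27, 27, 27, 27, 27, 27, 27, 27, 27]

Answer: 4
Key observation: The state at step 3, [27, 27, 27, 27, 27, 27, 27, 27, 27, 27, 27, 27], reappears at step 7 — and no state repeats earlier — so the cycle the system enters has period 4.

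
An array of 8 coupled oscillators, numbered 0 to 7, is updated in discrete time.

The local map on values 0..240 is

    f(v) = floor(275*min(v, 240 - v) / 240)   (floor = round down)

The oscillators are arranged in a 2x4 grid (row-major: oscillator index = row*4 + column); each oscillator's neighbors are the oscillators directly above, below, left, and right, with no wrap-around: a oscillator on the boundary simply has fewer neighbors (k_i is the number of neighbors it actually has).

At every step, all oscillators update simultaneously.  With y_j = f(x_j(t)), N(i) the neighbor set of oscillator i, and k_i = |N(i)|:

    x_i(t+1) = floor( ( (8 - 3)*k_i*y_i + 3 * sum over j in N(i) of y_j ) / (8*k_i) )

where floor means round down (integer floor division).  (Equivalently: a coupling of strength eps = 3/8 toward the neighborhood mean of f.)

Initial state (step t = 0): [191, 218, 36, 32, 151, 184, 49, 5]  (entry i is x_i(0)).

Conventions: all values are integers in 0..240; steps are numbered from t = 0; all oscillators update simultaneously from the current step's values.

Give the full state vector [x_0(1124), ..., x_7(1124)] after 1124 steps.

Answer: [120, 119, 119, 119, 120, 120, 119, 119]
Key observation: The state at step 28, [120, 119, 119, 119, 120, 120, 119, 119], reappears at step 32: the system is in a cycle of period 4 from step 28 on.  Therefore the state at step 1124 equals the state at step 28 + ((1124 - 28) mod 4) = 28, which is [120, 119, 119, 119, 120, 120, 119, 119].

Derivation:
t=0: [191, 218, 36, 32, 151, 184, 49, 5]
t=1: [58, 35, 40, 31, 85, 62, 48, 20]
t=2: [66, 47, 44, 34, 86, 68, 51, 30]
t=3: [75, 58, 49, 39, 89, 74, 56, 39]
t=4: [84, 69, 56, 46, 94, 81, 63, 47]
t=5: [94, 80, 65, 54, 102, 89, 71, 56]
t=6: [105, 92, 75, 64, 111, 99, 80, 66]
t=7: [118, 105, 86, 75, 123, 111, 91, 77]
t=8: [132, 120, 99, 88, 132, 124, 104, 90]
t=9: [125, 131, 115, 103, 124, 129, 117, 105]
t=10: [129, 126, 128, 120, 130, 128, 131, 122]
t=11: [127, 129, 128, 134, 126, 127, 126, 133]
t=12: [128, 127, 127, 122, 129, 129, 128, 123]
t=13: [128, 128, 129, 133, 127, 127, 128, 133]
t=14: [128, 128, 126, 122, 128, 128, 127, 123]
t=15: [128, 128, 130, 133, 128, 128, 129, 133]
t=16: [128, 127, 125, 122, 128, 127, 126, 122]
t=17: [128, 129, 131, 134, 128, 129, 130, 134]
t=18: [127, 126, 124, 121, 127, 127, 125, 121]
t=19: [129, 130, 132, 135, 129, 129, 131, 135]
t=20: [126, 125, 123, 120, 127, 126, 123, 120]
t=21: [130, 131, 134, 136, 129, 130, 133, 136]
t=22: [125, 124, 121, 119, 126, 125, 122, 119]
t=23: [131, 132, 135, 136, 130, 131, 134, 135]
t=24: [124, 122, 120, 119, 125, 123, 121, 120]
t=25: [132, 134, 136, 136, 131, 134, 136, 136]
t=26: [122, 121, 119, 119, 123, 121, 119, 119]
t=27: [135, 135, 136, 136, 134, 135, 136, 136]
t=28: [120, 119, 119, 119, 120, 120, 119, 119]
t=29: [136, 136, 136, 136, 137, 136, 136, 136]
t=30: [118, 119, 119, 119, 118, 118, 119, 119]
t=31: [135, 135, 136, 136, 135, 135, 135, 136]
t=32: [120, 119, 119, 119, 120, 120, 119, 119]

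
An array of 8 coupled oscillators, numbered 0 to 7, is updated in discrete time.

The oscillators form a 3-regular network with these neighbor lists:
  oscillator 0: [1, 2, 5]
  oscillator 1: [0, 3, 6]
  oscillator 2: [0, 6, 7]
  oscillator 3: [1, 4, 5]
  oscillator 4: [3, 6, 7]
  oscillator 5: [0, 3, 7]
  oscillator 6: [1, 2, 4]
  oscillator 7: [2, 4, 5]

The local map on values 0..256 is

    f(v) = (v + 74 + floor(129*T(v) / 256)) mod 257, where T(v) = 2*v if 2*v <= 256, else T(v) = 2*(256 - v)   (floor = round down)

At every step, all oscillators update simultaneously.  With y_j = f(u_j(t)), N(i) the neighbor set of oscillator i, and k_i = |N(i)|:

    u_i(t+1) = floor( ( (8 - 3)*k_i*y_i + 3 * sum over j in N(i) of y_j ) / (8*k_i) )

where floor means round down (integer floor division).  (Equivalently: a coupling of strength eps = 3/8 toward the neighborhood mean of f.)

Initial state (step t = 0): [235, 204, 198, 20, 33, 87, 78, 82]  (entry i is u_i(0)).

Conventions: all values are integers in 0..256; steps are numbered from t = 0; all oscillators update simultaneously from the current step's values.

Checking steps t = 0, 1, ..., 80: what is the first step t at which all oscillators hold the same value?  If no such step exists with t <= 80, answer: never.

Simulating step by step:
t=0: [235, 204, 198, 20, 33, 87, 78, 82]  (not all equal)
t=1: [94, 97, 113, 128, 160, 208, 179, 206]  (not all equal)
t=2: [19, 25, 45, 65, 73, 64, 61, 69]  (not all equal)
t=3: [131, 141, 167, 195, 214, 192, 186, 205]  (not all equal)
t=4: [73, 73, 73, 73, 73, 73, 73, 73]  (all equal)

Answer: 4
Key observation: Synchronization is absorbing here: once all oscillators are equal they stay equal, and step 4 is the first all-equal step.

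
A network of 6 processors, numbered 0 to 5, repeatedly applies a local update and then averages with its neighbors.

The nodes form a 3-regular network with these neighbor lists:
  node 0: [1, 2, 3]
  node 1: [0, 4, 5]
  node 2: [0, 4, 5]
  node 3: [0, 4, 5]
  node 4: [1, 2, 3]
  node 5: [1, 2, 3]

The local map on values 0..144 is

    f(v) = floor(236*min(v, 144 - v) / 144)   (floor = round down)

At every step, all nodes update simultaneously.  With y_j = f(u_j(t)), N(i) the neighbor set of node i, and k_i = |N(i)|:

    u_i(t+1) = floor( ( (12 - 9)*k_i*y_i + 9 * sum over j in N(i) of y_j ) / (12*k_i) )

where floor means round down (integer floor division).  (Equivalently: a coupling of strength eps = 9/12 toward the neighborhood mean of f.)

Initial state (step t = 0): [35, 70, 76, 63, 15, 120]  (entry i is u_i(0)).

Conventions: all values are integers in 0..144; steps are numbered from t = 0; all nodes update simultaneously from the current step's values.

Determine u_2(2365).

Answer: u_2(2365) = 49
Key observation: The state at step 8, [80, 80, 80, 80, 80, 80], reappears at step 17: the system is in a cycle of period 9 from step 8 on.  Therefore the state at step 2365 equals the state at step 8 + ((2365 - 8) mod 9) = 16, which is [49, 49, 49, 49, 49, 49].

Derivation:
t=0: [35, 70, 76, 63, 15, 120]
t=1: [96, 58, 57, 55, 88, 91]
t=2: [89, 87, 87, 86, 92, 91]
t=3: [92, 88, 88, 89, 91, 91]
t=4: [89, 87, 87, 86, 89, 89]
t=5: [92, 90, 90, 91, 92, 92]
t=6: [86, 85, 85, 85, 86, 86]
t=7: [95, 95, 95, 95, 95, 95]
t=8: [80, 80, 80, 80, 80, 80]
t=9: [104, 104, 104, 104, 104, 104]
t=10: [65, 65, 65, 65, 65, 65]
t=11: [106, 106, 106, 106, 106, 106]
t=12: [62, 62, 62, 62, 62, 62]
t=13: [101, 101, 101, 101, 101, 101]
t=14: [70, 70, 70, 70, 70, 70]
t=15: [114, 114, 114, 114, 114, 114]
t=16: [49, 49, 49, 49, 49, 49]
t=17: [80, 80, 80, 80, 80, 80]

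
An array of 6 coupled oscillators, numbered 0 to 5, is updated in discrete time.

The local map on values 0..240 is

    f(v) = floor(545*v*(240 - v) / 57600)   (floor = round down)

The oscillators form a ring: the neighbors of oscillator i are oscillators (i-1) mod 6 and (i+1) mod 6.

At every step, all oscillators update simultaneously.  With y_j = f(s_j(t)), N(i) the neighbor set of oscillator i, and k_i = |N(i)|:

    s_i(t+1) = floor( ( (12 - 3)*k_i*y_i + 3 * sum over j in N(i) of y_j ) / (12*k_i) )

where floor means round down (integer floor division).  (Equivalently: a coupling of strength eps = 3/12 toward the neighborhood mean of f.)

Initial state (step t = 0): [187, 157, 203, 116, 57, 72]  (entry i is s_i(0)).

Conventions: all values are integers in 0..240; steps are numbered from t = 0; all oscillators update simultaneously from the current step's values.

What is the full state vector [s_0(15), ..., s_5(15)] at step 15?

Answer: [134, 134, 134, 134, 134, 134]

Derivation:
t=0: [187, 157, 203, 116, 57, 72]
t=1: [99, 112, 85, 123, 104, 109]
t=2: [132, 133, 126, 134, 133, 134]
t=3: [134, 134, 134, 134, 134, 134]
t=4: [134, 134, 134, 134, 134, 134]
t=5: [134, 134, 134, 134, 134, 134]
t=6: [134, 134, 134, 134, 134, 134]
t=7: [134, 134, 134, 134, 134, 134]
t=8: [134, 134, 134, 134, 134, 134]
t=9: [134, 134, 134, 134, 134, 134]
t=10: [134, 134, 134, 134, 134, 134]
t=11: [134, 134, 134, 134, 134, 134]
t=12: [134, 134, 134, 134, 134, 134]
t=13: [134, 134, 134, 134, 134, 134]
t=14: [134, 134, 134, 134, 134, 134]
t=15: [134, 134, 134, 134, 134, 134]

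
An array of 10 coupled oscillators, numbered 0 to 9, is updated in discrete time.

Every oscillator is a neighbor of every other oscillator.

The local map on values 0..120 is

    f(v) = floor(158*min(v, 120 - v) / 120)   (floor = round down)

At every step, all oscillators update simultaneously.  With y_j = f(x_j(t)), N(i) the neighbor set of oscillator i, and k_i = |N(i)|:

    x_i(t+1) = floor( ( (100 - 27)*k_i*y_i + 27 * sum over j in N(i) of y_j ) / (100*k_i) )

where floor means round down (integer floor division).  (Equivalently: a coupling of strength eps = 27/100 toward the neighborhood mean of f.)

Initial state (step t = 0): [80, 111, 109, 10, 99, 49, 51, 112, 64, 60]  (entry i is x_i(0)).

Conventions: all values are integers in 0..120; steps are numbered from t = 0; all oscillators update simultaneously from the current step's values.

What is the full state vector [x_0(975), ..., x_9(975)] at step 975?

Answer: [73, 73, 73, 73, 73, 73, 73, 73, 73, 73]
Key observation: The state at step 17, [77, 77, 77, 77, 77, 77, 77, 77, 77, 77], reappears at step 21: the system is in a cycle of period 4 from step 17 on.  Therefore the state at step 975 equals the state at step 17 + ((975 - 17) mod 4) = 19, which is [73, 73, 73, 73, 73, 73, 73, 73, 73, 73].

Derivation:
t=0: [80, 111, 109, 10, 99, 49, 51, 112, 64, 60]
t=1: [48, 20, 22, 21, 31, 57, 59, 19, 63, 67]
t=2: [59, 33, 34, 34, 43, 67, 69, 32, 67, 63]
t=3: [71, 47, 48, 48, 56, 65, 64, 46, 65, 70]
t=4: [64, 62, 64, 64, 71, 70, 71, 61, 70, 65]
t=5: [72, 74, 72, 72, 65, 66, 65, 74, 66, 71]
t=6: [63, 61, 63, 63, 70, 69, 70, 61, 69, 64]
t=7: [73, 75, 73, 73, 66, 68, 66, 75, 68, 72]
t=8: [61, 60, 61, 61, 68, 66, 68, 60, 66, 63]
t=9: [76, 77, 76, 76, 69, 71, 69, 77, 71, 74]
t=10: [58, 57, 58, 58, 65, 62, 65, 57, 62, 60]
t=11: [75, 75, 75, 75, 72, 75, 72, 75, 75, 77]
t=12: [59, 59, 59, 59, 61, 59, 61, 59, 59, 57]
t=13: [76, 76, 76, 76, 76, 76, 76, 76, 76, 75]
t=14: [57, 57, 57, 57, 57, 57, 57, 57, 57, 58]
t=15: [75, 75, 75, 75, 75, 75, 75, 75, 75, 75]
t=16: [59, 59, 59, 59, 59, 59, 59, 59, 59, 59]
t=17: [77, 77, 77, 77, 77, 77, 77, 77, 77, 77]
t=18: [56, 56, 56, 56, 56, 56, 56, 56, 56, 56]
t=19: [73, 73, 73, 73, 73, 73, 73, 73, 73, 73]
t=20: [61, 61, 61, 61, 61, 61, 61, 61, 61, 61]
t=21: [77, 77, 77, 77, 77, 77, 77, 77, 77, 77]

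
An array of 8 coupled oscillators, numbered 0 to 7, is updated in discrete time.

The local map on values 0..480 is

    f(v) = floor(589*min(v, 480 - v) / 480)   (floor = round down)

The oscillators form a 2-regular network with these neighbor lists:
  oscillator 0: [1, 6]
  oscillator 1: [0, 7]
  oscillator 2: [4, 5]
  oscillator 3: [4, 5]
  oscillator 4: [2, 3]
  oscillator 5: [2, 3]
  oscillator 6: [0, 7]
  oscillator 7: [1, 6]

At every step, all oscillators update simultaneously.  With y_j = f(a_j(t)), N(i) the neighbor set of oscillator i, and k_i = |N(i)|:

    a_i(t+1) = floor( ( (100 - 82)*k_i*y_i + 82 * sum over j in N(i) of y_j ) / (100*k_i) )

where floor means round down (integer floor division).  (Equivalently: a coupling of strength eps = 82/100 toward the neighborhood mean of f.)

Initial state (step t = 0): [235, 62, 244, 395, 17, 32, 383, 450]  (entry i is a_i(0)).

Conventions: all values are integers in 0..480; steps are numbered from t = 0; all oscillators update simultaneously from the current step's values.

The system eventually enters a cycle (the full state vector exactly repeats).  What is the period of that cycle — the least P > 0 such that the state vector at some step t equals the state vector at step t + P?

Simulating step by step:
t=0: [235, 62, 244, 395, 17, 32, 383, 450]
t=1: [131, 146, 76, 42, 164, 168, 154, 86]
t=2: [179, 140, 183, 176, 95, 96, 142, 169]
t=3: [180, 205, 135, 134, 200, 201, 205, 178]
t=4: [245, 224, 231, 230, 178, 179, 224, 245]
t=5: [276, 285, 230, 229, 270, 271, 285, 276]
t=6: [240, 248, 261, 260, 277, 276, 248, 240]
t=7: [285, 292, 252, 253, 264, 265, 292, 285]
t=8: [231, 237, 266, 266, 276, 275, 237, 231]
t=9: [288, 284, 252, 252, 259, 260, 284, 288]
t=10: [239, 235, 271, 271, 277, 277, 235, 239]
t=11: [288, 292, 250, 250, 254, 254, 292, 288]
t=12: [230, 234, 277, 277, 281, 281, 234, 230]
t=13: [286, 282, 244, 244, 248, 248, 282, 286]
t=14: [241, 238, 284, 284, 288, 288, 238, 241]
t=15: [292, 292, 235, 235, 239, 239, 292, 292]
t=16: [230, 230, 292, 292, 288, 288, 230, 230]
t=17: [282, 282, 234, 234, 230, 230, 282, 282]
t=18: [242, 242, 282, 282, 286, 286, 242, 242]
t=19: [292, 292, 238, 238, 241, 241, 292, 292]
t=20: [230, 230, 292, 292, 292, 292, 230, 230]
t=21: [282, 282, 230, 230, 230, 230, 282, 282]
t=22: [242, 242, 282, 282, 282, 282, 242, 242]
t=23: [292, 292, 242, 242, 242, 242, 292, 292]
t=24: [230, 230, 292, 292, 292, 292, 230, 230]

Answer: 4
Key observation: The state at step 20, [230, 230, 292, 292, 292, 292, 230, 230], reappears at step 24 — and no state repeats earlier — so the cycle the system enters has period 4.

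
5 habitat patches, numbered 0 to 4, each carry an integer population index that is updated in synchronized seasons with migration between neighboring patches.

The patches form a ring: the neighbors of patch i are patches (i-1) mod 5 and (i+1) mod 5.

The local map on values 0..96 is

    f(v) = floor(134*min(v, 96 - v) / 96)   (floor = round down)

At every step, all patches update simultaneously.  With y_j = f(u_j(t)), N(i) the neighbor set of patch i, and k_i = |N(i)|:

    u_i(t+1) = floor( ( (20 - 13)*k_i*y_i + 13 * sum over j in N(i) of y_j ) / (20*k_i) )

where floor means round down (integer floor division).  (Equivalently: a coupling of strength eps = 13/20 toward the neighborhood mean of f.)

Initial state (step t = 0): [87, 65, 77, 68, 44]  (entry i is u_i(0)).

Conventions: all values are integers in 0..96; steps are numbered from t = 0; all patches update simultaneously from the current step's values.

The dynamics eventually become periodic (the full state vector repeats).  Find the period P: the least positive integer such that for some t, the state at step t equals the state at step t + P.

Simulating step by step:
t=0: [87, 65, 77, 68, 44]
t=1: [38, 27, 35, 41, 37]
t=2: [47, 45, 47, 52, 53]
t=3: [62, 63, 62, 61, 61]
t=4: [47, 46, 47, 47, 47]
t=5: [64, 64, 64, 65, 65]
t=6: [43, 44, 43, 43, 43]
t=7: [60, 60, 60, 60, 60]
t=8: [50, 50, 50, 50, 50]
t=9: [64, 64, 64, 64, 64]
t=10: [44, 44, 44, 44, 44]
t=11: [61, 61, 61, 61, 61]
t=12: [48, 48, 48, 48, 48]
t=13: [67, 67, 67, 67, 67]
t=14: [40, 40, 40, 40, 40]
t=15: [55, 55, 55, 55, 55]
t=16: [57, 57, 57, 57, 57]
t=17: [54, 54, 54, 54, 54]
t=18: [58, 58, 58, 58, 58]
t=19: [53, 53, 53, 53, 53]
t=20: [60, 60, 60, 60, 60]

Answer: 13
Key observation: The state at step 7, [60, 60, 60, 60, 60], reappears at step 20 — and no state repeats earlier — so the cycle the system enters has period 13.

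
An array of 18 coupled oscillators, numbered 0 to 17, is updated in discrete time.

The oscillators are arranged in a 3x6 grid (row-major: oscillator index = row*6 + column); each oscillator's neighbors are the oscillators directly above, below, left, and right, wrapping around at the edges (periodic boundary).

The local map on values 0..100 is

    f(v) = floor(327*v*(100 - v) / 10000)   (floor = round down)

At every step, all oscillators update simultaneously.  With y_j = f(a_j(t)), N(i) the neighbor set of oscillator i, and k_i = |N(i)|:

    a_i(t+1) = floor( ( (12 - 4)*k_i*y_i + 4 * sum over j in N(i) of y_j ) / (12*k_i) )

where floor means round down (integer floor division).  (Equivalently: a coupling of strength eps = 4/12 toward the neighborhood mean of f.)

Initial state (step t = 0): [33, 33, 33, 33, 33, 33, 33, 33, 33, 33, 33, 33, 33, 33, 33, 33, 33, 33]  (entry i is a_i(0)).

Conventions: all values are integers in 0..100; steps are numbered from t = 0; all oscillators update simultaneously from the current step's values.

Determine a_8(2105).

Answer: a_8(2105) = 81
Key observation: The state at step 9, [81, 81, 81, 81, 81, 81, 81, 81, 81, 81, 81, 81, 81, 81, 81, 81, 81, 81], reappears at step 11: the system is in a cycle of period 2 from step 9 on.  Therefore the state at step 2105 equals the state at step 9 + ((2105 - 9) mod 2) = 9, which is [81, 81, 81, 81, 81, 81, 81, 81, 81, 81, 81, 81, 81, 81, 81, 81, 81, 81].

Derivation:
t=0: [33, 33, 33, 33, 33, 33, 33, 33, 33, 33, 33, 33, 33, 33, 33, 33, 33, 33]
t=1: [72, 72, 72, 72, 72, 72, 72, 72, 72, 72, 72, 72, 72, 72, 72, 72, 72, 72]
t=2: [65, 65, 65, 65, 65, 65, 65, 65, 65, 65, 65, 65, 65, 65, 65, 65, 65, 65]
t=3: [74, 74, 74, 74, 74, 74, 74, 74, 74, 74, 74, 74, 74, 74, 74, 74, 74, 74]
t=4: [62, 62, 62, 62, 62, 62, 62, 62, 62, 62, 62, 62, 62, 62, 62, 62, 62, 62]
t=5: [77, 77, 77, 77, 77, 77, 77, 77, 77, 77, 77, 77, 77, 77, 77, 77, 77, 77]
t=6: [57, 57, 57, 57, 57, 57, 57, 57, 57, 57, 57, 57, 57, 57, 57, 57, 57, 57]
t=7: [80, 80, 80, 80, 80, 80, 80, 80, 80, 80, 80, 80, 80, 80, 80, 80, 80, 80]
t=8: [52, 52, 52, 52, 52, 52, 52, 52, 52, 52, 52, 52, 52, 52, 52, 52, 52, 52]
t=9: [81, 81, 81, 81, 81, 81, 81, 81, 81, 81, 81, 81, 81, 81, 81, 81, 81, 81]
t=10: [50, 50, 50, 50, 50, 50, 50, 50, 50, 50, 50, 50, 50, 50, 50, 50, 50, 50]
t=11: [81, 81, 81, 81, 81, 81, 81, 81, 81, 81, 81, 81, 81, 81, 81, 81, 81, 81]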